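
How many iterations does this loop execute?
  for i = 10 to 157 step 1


The loop variable i takes values starting at 10 and increments by 1 each iteration.
Sequence: i = 10, 11, 12, 13, 14, 15, 16, 17, 18, ...
The upper bound 157 is inclusive, so the count is floor((last - first) / step) + 1:
floor((157 - 10) / 1) + 1 = floor(147/1) + 1 = 147 + 1 = 148


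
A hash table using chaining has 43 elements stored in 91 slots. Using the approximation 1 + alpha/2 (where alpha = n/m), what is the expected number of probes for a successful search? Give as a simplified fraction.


Load factor alpha = n/m = 43/91
Expected probes = 1 + alpha/2 = 1 + 43/(2*91)
= 1 + 43/182
= 182/182 + 43/182
= 225/182


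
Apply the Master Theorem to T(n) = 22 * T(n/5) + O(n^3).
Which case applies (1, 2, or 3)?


The Master Theorem: T(n) = a*T(n/b) + O(n^c)
  a = 22, b = 5, c = 3
log_b(a) = log_5(22) ~ 1.921
Compare b^c with a: 5^3 = 125 > 22, so c > log_b(a).
Since c > log_b(a), Case 3 applies.
T(n) = O(n^3)
Master Theorem case = 3


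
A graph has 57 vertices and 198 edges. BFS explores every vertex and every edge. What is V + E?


A full BFS traversal dequeues each vertex once and examines each edge once.
Vertex visits: 57
Edge visits: 198
V + E = 57 + 198 = 255


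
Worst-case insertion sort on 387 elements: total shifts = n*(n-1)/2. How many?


Sum of shifts = 1 + 2 + 3 + ... + 386
= 387 * 386 / 2
= 149382 / 2
= 74691


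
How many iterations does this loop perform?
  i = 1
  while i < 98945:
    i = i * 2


The loop variable doubles each iteration:
i = 1 -> 2 -> 4 -> 8 -> 16 -> 32 -> 64 -> 128 -> 256 -> 512 -> 1024 -> 2048 -> 4096 -> 8192 -> 16384 -> 32768 -> 65536 -> 131072 (stop, 131072 >= 98945)
Number of doublings = ceil(log2(98945)) = 17


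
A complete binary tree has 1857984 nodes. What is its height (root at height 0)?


In a complete binary tree, level k holds nodes 2^k .. 2^(k+1)-1 (1-indexed).
Height = floor(log2(n)) = floor(log2(1857984)) = 20
Check: 2^20 = 1048576 <= 1857984 < 2097152 = 2^21


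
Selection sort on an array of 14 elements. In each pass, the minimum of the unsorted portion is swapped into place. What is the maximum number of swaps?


Selection sort performs one swap per pass:
  Pass 1: find min in positions 0 to 13, swap with position 0
  Pass 2: find min in positions 1 to 13, swap with position 1
  Pass 3: find min in positions 2 to 13, swap with position 2
  Pass 4: find min in positions 3 to 13, swap with position 3
  Pass 5: find min in positions 4 to 13, swap with position 4
  ... (8 more passes)
Total passes (and swaps) = n - 1 = 14 - 1 = 13


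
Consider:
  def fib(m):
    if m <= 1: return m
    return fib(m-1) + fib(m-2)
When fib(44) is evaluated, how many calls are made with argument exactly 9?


Let N(m) = number of times fib(m) is called while evaluating fib(44).
N(44) = 1 (the initial call).
N(43) = 1 (only fib(44) calls it).
For 1 <= m <= 42: fib(m) is called by fib(m+1) and fib(m+2), so
  N(m) = N(m+1) + N(m+2).
fib(0) is called only by fib(2), so N(0) = N(2).
Walk down from m=44:
  N(44)=1, N(43)=1, N(42)=2, N(41)=3, N(40)=5, N(39)=8, N(38)=13, N(37)=21, N(36)=34, N(35)=55, N(34)=89, N(33)=144, N(32)=233, N(31)=377, N(30)=610, N(29)=987, N(28)=1597, N(27)=2584, N(26)=4181, N(25)=6765, N(24)=10946, N(23)=17711, N(22)=28657, N(21)=46368, N(20)=75025, N(19)=121393, N(18)=196418, N(17)=317811, N(16)=514229, N(15)=832040, N(14)=1346269, N(13)=2178309, N(12)=3524578, N(11)=5702887, N(10)=9227465, N(9)=14930352
N(9) = 14930352


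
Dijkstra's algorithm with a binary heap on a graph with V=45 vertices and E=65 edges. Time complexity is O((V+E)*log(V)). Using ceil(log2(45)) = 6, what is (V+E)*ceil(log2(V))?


Dijkstra with a binary heap: each vertex is extracted once, each edge may relax once.
Each heap operation costs O(log V).
V + E = 45 + 65 = 110
ceil(log2(45)) = 6 (since 2^5 = 32 < 45 <= 64 = 2^6)
Total heap work = (V+E) * ceil(log2(V)) = 110 * 6 = 660


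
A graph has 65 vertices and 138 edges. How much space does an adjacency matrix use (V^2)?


Adjacency matrix: V x V grid of entries
Space = V^2 = 65^2 = 65 * 65 = 4225


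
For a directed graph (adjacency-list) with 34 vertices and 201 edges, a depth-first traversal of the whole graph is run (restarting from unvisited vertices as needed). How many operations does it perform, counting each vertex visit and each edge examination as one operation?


A full DFS traversal visits each vertex once and examines each edge once.
V = 34
E = 201
Sum = 34 + 201 = 235


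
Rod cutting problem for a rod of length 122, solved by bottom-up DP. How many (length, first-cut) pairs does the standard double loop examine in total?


For each subproblem length i = 1..122, the inner loop considers i possible first cuts.
Total = 1 + 2 + ... + 122
= 122*(122+1)/2
= 122*123/2 = 7503


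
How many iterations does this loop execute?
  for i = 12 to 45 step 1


The loop variable i takes values starting at 12 and increments by 1 each iteration.
Sequence: i = 12, 13, 14, 15, 16, 17, 18, 19, 20, ...
The upper bound 45 is inclusive, so the count is floor((last - first) / step) + 1:
floor((45 - 12) / 1) + 1 = floor(33/1) + 1 = 33 + 1 = 34


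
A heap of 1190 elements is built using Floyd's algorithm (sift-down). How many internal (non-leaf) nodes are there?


Leaf nodes occupy roughly half the array.
Sift-down is called for each internal node, starting from the last one.
Internal nodes = floor(n/2) = floor(1190/2) = 595


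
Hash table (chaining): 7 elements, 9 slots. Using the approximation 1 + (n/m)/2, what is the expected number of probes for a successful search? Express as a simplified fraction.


Computing expected probes:
alpha = 7/9
= 1 + alpha/2
= 1 + 7/(2*9)
= (2*9 + 7) / (2*9)
= 25/18


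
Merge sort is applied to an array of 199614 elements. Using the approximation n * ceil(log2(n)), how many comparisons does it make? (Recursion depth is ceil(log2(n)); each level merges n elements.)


Merge sort divides the array into halves recursively.
Number of levels = ceil(log2(199614)) = 18
At each level, approximately n = 199614 comparisons are needed for merging.
Total comparisons ~ n * ceil(log2(n)) = 199614 * 18 = 3593052


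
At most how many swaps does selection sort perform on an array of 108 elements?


Each of the 107 passes places one element in its final position.
Pass 1: swap minimum into position 0
Pass 2: swap minimum of remaining into position 1
...
Pass 107: last two elements, one swap
Maximum swaps = 108 - 1 = 107


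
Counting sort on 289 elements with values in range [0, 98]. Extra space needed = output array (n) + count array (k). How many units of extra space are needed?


Output array size: 289 (to store sorted result)
Count array size: 99 (one slot per possible value, range 0 to 98)
Total extra space = 289 + 99 = 388


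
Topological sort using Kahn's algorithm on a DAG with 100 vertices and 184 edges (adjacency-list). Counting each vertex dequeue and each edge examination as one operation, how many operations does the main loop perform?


Kahn's algorithm:
  1. Compute in-degrees: O(V + E)
  2. Process queue: each vertex dequeued once (O(V))
     each edge examined once (O(E))
Total = V + E = 100 + 184 = 284


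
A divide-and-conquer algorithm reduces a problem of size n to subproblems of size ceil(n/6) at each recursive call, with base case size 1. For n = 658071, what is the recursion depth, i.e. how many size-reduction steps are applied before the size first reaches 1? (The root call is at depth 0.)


Each step divides the size by 6 (rounding up); after k steps the size is ceil(n/6^k), which equals 1 exactly when 6^k >= n.
So the depth is the smallest k with 6^k >= 658071, i.e. ceil(log_6(658071)).
6^7 = 279936 < 658071 <= 1679616 = 6^8
Recursion depth = 8


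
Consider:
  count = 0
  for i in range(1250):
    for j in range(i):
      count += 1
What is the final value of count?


For each i, the inner loop runs i times:
  i=0: inner runs 0 times
  i=1: inner runs 1 time
  i=2: inner runs 2 times
  i=3: inner runs 3 times
  i=4: inner runs 4 times
  i=5: inner runs 5 times
  i=6: inner runs 6 times
  i=7: inner runs 7 times
  ...
Total = 0 + 1 + 2 + ... + 1249 = 1250*(1250-1)/2 = 780625


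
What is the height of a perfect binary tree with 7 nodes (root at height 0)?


A perfect binary tree with 7 nodes:
  7 = 2^3 - 1
  Levels: 0, 1, ..., 2
  Height = 2


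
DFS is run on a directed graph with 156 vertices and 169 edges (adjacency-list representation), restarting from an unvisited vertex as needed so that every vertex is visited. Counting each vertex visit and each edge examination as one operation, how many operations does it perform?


A full DFS traversal processes each vertex exactly once (push/pop on stack).
Each directed edge is examined once.
V = 156, E = 169
V + E = 325


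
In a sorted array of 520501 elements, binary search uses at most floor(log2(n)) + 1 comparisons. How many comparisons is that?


Halving sequence: 520501 -> 260250 -> 130125 -> 65062 -> 32531 -> 16265 -> 8132 -> 4066 -> 2033 -> 1016 -> 508 -> 254 -> 127 -> 63 -> 31 -> 15 -> 7 -> 3 -> 1
Number of halvings = 18
Max comparisons = 18 + 1 = 19


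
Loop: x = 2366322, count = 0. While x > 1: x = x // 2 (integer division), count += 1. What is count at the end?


The variable x halves each step:
x = 2366322 -> 1183161 -> 591580 -> 295790 -> 147895 -> 73947 -> 36973 -> 18486 -> 9243 -> 4621 -> 2310 -> 1155 -> 577 -> 288 -> 144 -> 72 -> 36 -> 18 -> 9 -> 4 -> 2 -> 1
Number of halvings = floor(log2(2366322)) = 21


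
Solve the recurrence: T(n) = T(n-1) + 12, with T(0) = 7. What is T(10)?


Unrolling the recurrence:
T(10) = T(9) + 12
       = T(8) + 12 + 12
       = T(7) + 12*3
       ...
       = T(0) + 12*10
       = 7 + 120 = 127


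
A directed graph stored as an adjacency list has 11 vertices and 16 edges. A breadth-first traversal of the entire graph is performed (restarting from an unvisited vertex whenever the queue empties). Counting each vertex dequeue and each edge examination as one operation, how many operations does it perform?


A full BFS traversal dequeues each vertex once and examines each edge once.
Vertex visits: 11
Edge visits: 16
V + E = 11 + 16 = 27


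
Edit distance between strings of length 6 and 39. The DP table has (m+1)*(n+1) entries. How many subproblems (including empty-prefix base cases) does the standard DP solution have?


The table includes base cases (empty prefixes).
Rows: (m+1) = 7
Columns: (n+1) = 40
Total = 7 * 40 = 280


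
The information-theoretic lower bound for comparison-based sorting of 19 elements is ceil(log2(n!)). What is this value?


A binary decision tree of height h has at most 2^h leaves and needs at least n! of them, so h >= ceil(log2(n!)).
Compute 19! as a running product:
  x2 = 2, x3 = 6, x4 = 24, x5 = 120
  x6 = 720, x7 = 5040, x8 = 40320, x9 = 362880
  x10 = 3628800, x11 = 39916800, x12 = 479001600, x13 = 6227020800
  x14 = 87178291200, x15 = 1307674368000, x16 = 20922789888000, x17 = 355687428096000
  x18 = 6402373705728000, x19 = 121645100408832000
19! = 121645100408832000
Bracket between powers of 2:
  2^56 = 72057594037927936 < 121645100408832000 <= 144115188075855872 = 2^57
So ceil(log2(19!)) = 57


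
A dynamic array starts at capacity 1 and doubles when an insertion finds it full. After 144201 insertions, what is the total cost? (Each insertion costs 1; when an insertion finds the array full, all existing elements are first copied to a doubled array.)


Insertion cost: 144201 (one per element)
Resizes occur just before inserting elements 2, 3, 5, 9, ...
Elements copied at each resize: 1 + 2 + 4 + 8 + 16 + 32 + 64 + 128 + 256 + 512 + 1024 + 2048 + 4096 + 8192 + 16384 + 32768 + 65536 + 131072
Sum of copies = 262143 (geometric series: 2^k - 1)
Total = 144201 + 262143 = 406344


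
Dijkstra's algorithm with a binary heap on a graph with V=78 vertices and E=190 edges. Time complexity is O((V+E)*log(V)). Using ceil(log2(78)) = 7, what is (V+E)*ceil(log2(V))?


Dijkstra with a binary heap: each vertex is extracted once, each edge may relax once.
Each heap operation costs O(log V).
V + E = 78 + 190 = 268
ceil(log2(78)) = 7 (since 2^6 = 64 < 78 <= 128 = 2^7)
Total heap work = (V+E) * ceil(log2(V)) = 268 * 7 = 1876


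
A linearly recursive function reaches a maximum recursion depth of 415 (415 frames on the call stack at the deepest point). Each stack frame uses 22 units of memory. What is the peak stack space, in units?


Maximum recursion depth = 415 frames
Memory per frame = 22 units
Total stack space = depth * frame_size
= 415 * 22 = 9130


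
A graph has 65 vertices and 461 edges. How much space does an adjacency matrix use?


Adjacency matrix: V x V grid of entries
Space = V^2 = 65^2 = 65 * 65 = 4225


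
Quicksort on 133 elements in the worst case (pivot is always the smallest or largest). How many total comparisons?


In the worst case, each partition step picks the worst pivot:
  Partition 1: 132 comparisons (n-1 elements to compare)
  Partition 2: 131 comparisons
  Partition 3: 130 comparisons
  Partition 4: 129 comparisons
  Partition 5: 128 comparisons
  ...
  Last partition: 0 comparisons
Total = (n-1) + (n-2) + ... + 1 + 0 = n*(n-1)/2
= 133*132/2 = 8778


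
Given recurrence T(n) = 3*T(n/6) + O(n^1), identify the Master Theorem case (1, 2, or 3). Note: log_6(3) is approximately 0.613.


Master Theorem parameters: a=3, b=6, c=1
log_b(a) = 0.613
Compare b^c with a: 6^1 = 6 > 3, so c > log_b(a).
Comparing c=1 vs log_b(a)=0.613:
1 > 0.613 => Case 3
Result: T(n) = O(n^1)
Master Theorem case = 3


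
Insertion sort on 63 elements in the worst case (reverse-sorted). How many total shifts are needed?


In the worst case (reverse-sorted), each element shifts past all previous:
  Element 1: 1 shifts
  Element 2: 2 shifts
  Element 3: 3 shifts
  Element 4: 4 shifts
  Element 5: 5 shifts
  ...
  Element 62: 62 shifts
Total = 1 + 2 + ... + 62
= 63*(63-1)/2 = 1953


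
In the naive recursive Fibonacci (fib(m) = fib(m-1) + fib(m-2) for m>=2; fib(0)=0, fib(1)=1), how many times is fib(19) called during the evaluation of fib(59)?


Let N(m) = number of times fib(m) is called while evaluating fib(59).
N(59) = 1 (the initial call).
N(58) = 1 (only fib(59) calls it).
For 1 <= m <= 57: fib(m) is called by fib(m+1) and fib(m+2), so
  N(m) = N(m+1) + N(m+2).
fib(0) is called only by fib(2), so N(0) = N(2).
Walk down from m=59:
  N(59)=1, N(58)=1, N(57)=2, N(56)=3, N(55)=5, N(54)=8, N(53)=13, N(52)=21, N(51)=34, N(50)=55, N(49)=89, N(48)=144, N(47)=233, N(46)=377, N(45)=610, N(44)=987, N(43)=1597, N(42)=2584, N(41)=4181, N(40)=6765, N(39)=10946, N(38)=17711, N(37)=28657, N(36)=46368, N(35)=75025, N(34)=121393, N(33)=196418, N(32)=317811, N(31)=514229, N(30)=832040, N(29)=1346269, N(28)=2178309, N(27)=3524578, N(26)=5702887, N(25)=9227465, N(24)=14930352, N(23)=24157817, N(22)=39088169, N(21)=63245986, N(20)=102334155, N(19)=165580141
N(19) = 165580141


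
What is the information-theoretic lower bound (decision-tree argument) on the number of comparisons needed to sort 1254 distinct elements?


A binary decision tree of height h has at most 2^h leaves and needs at least n! of them, so h >= ceil(log2(n!)).
1254! is far too large to multiply out, so use Stirling's series:
  ln(n!) ~ n ln n - n + (1/2) ln(2 pi n) + 1/(12n)  (error below 1/(360 n^3), negligible here)
  ln(1254) = 7.1340937
  n ln n = 1254 * 7.1340937 = 8946.1535
  (1/2) ln(2 pi * 1254) = (1/2) ln(7879.1144) = 4.4860
  1/(12*1254) = 0.0001
  ln(1254!) ~ 8946.1535 - 1254 + 4.4860 + 0.0001 = 7696.6396
Convert to base 2: log2(1254!) = 7696.6396 / ln 2 = 7696.6396 / 0.69314718 = 11103.9038
ceil(11103.9038) = 11104


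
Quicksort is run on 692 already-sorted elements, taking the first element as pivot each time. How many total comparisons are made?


Sum of comparisons per partition:
691 + 690 + ... + 1 + 0
= 692 * (692 - 1) / 2
= 692 * 691 / 2
= 239086


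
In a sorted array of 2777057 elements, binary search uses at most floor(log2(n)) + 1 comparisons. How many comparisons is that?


Halving sequence: 2777057 -> 1388528 -> 694264 -> 347132 -> 173566 -> 86783 -> 43391 -> 21695 -> 10847 -> 5423 -> 2711 -> 1355 -> 677 -> 338 -> 169 -> 84 -> 42 -> 21 -> 10 -> 5 -> 2 -> 1
Number of halvings = 21
Max comparisons = 21 + 1 = 22


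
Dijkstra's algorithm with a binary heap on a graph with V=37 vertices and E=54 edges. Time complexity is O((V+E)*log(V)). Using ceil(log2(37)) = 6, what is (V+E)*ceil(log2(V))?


Dijkstra with a binary heap: each vertex is extracted once, each edge may relax once.
Each heap operation costs O(log V).
V + E = 37 + 54 = 91
ceil(log2(37)) = 6 (since 2^5 = 32 < 37 <= 64 = 2^6)
Total heap work = (V+E) * ceil(log2(V)) = 91 * 6 = 546


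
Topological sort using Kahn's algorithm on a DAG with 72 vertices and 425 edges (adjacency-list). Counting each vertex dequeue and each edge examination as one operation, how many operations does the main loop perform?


Kahn's algorithm:
  1. Compute in-degrees: O(V + E)
  2. Process queue: each vertex dequeued once (O(V))
     each edge examined once (O(E))
Total = V + E = 72 + 425 = 497


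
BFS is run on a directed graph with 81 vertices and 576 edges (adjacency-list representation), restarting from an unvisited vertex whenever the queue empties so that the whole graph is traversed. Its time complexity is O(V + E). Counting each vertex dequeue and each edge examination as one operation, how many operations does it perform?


A full BFS traversal dequeues each vertex exactly once and examines each directed edge exactly once.
V = 81 (vertex processing cost)
E = 576 (edge examination cost)
Total operations proportional to V + E = 81 + 576 = 657


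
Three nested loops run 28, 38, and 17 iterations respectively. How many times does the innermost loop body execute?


Loop 1 (outermost): 28 iterations
Loop 2 (middle): 38 iterations per outer
Loop 3 (innermost): 17 iterations per middle
Total = 28 * 38 * 17 = 18088


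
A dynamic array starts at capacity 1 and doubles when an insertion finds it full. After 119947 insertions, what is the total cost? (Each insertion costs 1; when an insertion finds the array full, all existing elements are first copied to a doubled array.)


Insertion cost: 119947 (one per element)
Resizes occur just before inserting elements 2, 3, 5, 9, ...
Elements copied at each resize: 1 + 2 + 4 + 8 + 16 + 32 + 64 + 128 + 256 + 512 + 1024 + 2048 + 4096 + 8192 + 16384 + 32768 + 65536
Sum of copies = 131071 (geometric series: 2^k - 1)
Total = 119947 + 131071 = 251018


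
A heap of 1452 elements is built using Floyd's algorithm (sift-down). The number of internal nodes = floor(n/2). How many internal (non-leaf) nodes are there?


Leaf nodes occupy roughly half the array.
Sift-down is called for each internal node, starting from the last one.
Internal nodes = floor(n/2) = floor(1452/2) = 726


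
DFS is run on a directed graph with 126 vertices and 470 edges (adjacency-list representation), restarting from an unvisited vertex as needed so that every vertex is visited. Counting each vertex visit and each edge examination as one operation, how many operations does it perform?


A full DFS traversal processes each vertex exactly once (push/pop on stack).
Each directed edge is examined once.
V = 126, E = 470
V + E = 596


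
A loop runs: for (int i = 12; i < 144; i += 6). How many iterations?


Loop starts at i = 12, increments by 6, stops when i >= 144.
Number of iterations = ceil((144 - 12) / 6)
= ceil(132 / 6)
= 22


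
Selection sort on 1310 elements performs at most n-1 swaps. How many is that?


Each of the 1309 passes places one element in its final position.
Pass 1: swap minimum into position 0
Pass 2: swap minimum of remaining into position 1
...
Pass 1309: last two elements, one swap
Maximum swaps = 1310 - 1 = 1309


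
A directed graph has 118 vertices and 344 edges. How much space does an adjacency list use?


Adjacency list: one list head per vertex + one entry per edge
Vertex heads: 118
Edge entries: 344
Total = 118 + 344 = 462


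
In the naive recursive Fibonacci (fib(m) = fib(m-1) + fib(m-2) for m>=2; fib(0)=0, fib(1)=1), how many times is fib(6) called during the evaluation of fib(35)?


Let N(m) = number of times fib(m) is called while evaluating fib(35).
N(35) = 1 (the initial call).
N(34) = 1 (only fib(35) calls it).
For 1 <= m <= 33: fib(m) is called by fib(m+1) and fib(m+2), so
  N(m) = N(m+1) + N(m+2).
fib(0) is called only by fib(2), so N(0) = N(2).
Walk down from m=35:
  N(35)=1, N(34)=1, N(33)=2, N(32)=3, N(31)=5, N(30)=8, N(29)=13, N(28)=21, N(27)=34, N(26)=55, N(25)=89, N(24)=144, N(23)=233, N(22)=377, N(21)=610, N(20)=987, N(19)=1597, N(18)=2584, N(17)=4181, N(16)=6765, N(15)=10946, N(14)=17711, N(13)=28657, N(12)=46368, N(11)=75025, N(10)=121393, N(9)=196418, N(8)=317811, N(7)=514229, N(6)=832040
N(6) = 832040


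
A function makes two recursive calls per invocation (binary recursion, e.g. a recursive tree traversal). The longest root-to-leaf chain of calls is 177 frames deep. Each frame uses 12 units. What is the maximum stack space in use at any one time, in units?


Binary recursion: the two calls run one after the other, so only one root-to-leaf chain of frames is on the stack at a time.
Maximum depth (longest chain) = 177 frames
Each frame = 12 units
Max stack space = 177 * 12 = 2124


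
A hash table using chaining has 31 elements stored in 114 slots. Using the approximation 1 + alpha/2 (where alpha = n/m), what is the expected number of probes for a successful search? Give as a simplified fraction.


Load factor alpha = n/m = 31/114
Expected probes = 1 + alpha/2 = 1 + 31/(2*114)
= 1 + 31/228
= 228/228 + 31/228
= 259/228


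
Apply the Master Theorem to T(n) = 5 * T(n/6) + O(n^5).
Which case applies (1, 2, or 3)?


The Master Theorem: T(n) = a*T(n/b) + O(n^c)
  a = 5, b = 6, c = 5
log_b(a) = log_6(5) ~ 0.898
Compare b^c with a: 6^5 = 7776 > 5, so c > log_b(a).
Since c > log_b(a), Case 3 applies.
T(n) = O(n^5)
Master Theorem case = 3


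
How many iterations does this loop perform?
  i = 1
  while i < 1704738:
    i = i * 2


The loop variable doubles each iteration:
i = 1 -> 2 -> 4 -> 8 -> 16 -> 32 -> 64 -> 128 -> 256 -> 512 -> 1024 -> 2048 -> 4096 -> 8192 -> 16384 -> 32768 -> 65536 -> 131072 -> 262144 -> 524288 -> 1048576 -> 2097152 (stop, 2097152 >= 1704738)
Number of doublings = ceil(log2(1704738)) = 21


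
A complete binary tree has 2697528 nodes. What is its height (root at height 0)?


In a complete binary tree, level k holds nodes 2^k .. 2^(k+1)-1 (1-indexed).
Height = floor(log2(n)) = floor(log2(2697528)) = 21
Check: 2^21 = 2097152 <= 2697528 < 4194304 = 2^22


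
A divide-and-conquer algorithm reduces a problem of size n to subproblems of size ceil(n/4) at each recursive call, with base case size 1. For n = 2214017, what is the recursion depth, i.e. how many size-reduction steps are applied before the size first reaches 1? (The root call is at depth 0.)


Each step divides the size by 4 (rounding up); after k steps the size is ceil(n/4^k), which equals 1 exactly when 4^k >= n.
So the depth is the smallest k with 4^k >= 2214017, i.e. ceil(log_4(2214017)).
4^10 = 1048576 < 2214017 <= 4194304 = 4^11
Recursion depth = 11


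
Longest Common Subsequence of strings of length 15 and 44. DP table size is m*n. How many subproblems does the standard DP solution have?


DP table indexed by positions in both strings.
First string: 15 positions
Second string: 44 positions
Total = 15 * 44 = 660


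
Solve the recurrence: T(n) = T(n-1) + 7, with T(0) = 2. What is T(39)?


Unrolling the recurrence:
T(39) = T(38) + 7
       = T(37) + 7 + 7
       = T(36) + 7*3
       ...
       = T(0) + 7*39
       = 2 + 273 = 275


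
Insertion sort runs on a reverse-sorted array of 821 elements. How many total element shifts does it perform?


Sum of shifts = 1 + 2 + 3 + ... + 820
= 821 * 820 / 2
= 673220 / 2
= 336610


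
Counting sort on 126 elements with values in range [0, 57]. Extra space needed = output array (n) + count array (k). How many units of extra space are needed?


Output array size: 126 (to store sorted result)
Count array size: 58 (one slot per possible value, range 0 to 57)
Total extra space = 126 + 58 = 184


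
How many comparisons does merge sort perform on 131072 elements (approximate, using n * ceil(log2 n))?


Recursion depth: ceil(log2(131072)) = 17
Each recursion level merges n = 131072 elements
Total = 131072 * 17 = 2228224


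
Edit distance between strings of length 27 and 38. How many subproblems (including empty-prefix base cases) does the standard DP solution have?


The table includes base cases (empty prefixes).
Rows: (m+1) = 28
Columns: (n+1) = 39
Total = 28 * 39 = 1092


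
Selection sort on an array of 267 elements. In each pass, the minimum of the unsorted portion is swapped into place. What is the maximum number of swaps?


Selection sort performs one swap per pass:
  Pass 1: find min in positions 0 to 266, swap with position 0
  Pass 2: find min in positions 1 to 266, swap with position 1
  Pass 3: find min in positions 2 to 266, swap with position 2
  Pass 4: find min in positions 3 to 266, swap with position 3
  Pass 5: find min in positions 4 to 266, swap with position 4
  ... (261 more passes)
Total passes (and swaps) = n - 1 = 267 - 1 = 266


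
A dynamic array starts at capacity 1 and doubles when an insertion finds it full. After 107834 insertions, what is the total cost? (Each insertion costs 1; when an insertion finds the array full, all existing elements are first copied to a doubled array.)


Insertion cost: 107834 (one per element)
Resizes occur just before inserting elements 2, 3, 5, 9, ...
Elements copied at each resize: 1 + 2 + 4 + 8 + 16 + 32 + 64 + 128 + 256 + 512 + 1024 + 2048 + 4096 + 8192 + 16384 + 32768 + 65536
Sum of copies = 131071 (geometric series: 2^k - 1)
Total = 107834 + 131071 = 238905


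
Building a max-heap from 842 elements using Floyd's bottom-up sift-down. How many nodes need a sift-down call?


In a heap of 842 elements (0-indexed array):
  Last element index: 841
  Parent of last element: floor((841 - 1) / 2) = 420
  Internal nodes: indices 0 to 420
  Count = floor(842/2) = 421


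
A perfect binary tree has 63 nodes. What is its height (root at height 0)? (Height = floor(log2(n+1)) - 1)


For a perfect binary tree of height h: n = 2^(h+1) - 1, so h = log2(n+1) - 1.
  n + 1 = 64 = 2^6
  log2(64) = 6
  height = 6 - 1 = 5


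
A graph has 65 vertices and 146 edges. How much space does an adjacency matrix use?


Adjacency matrix: V x V grid of entries
Space = V^2 = 65^2 = 65 * 65 = 4225


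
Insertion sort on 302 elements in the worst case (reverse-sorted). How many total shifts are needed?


In the worst case (reverse-sorted), each element shifts past all previous:
  Element 1: 1 shifts
  Element 2: 2 shifts
  Element 3: 3 shifts
  Element 4: 4 shifts
  Element 5: 5 shifts
  ...
  Element 301: 301 shifts
Total = 1 + 2 + ... + 301
= 302*(302-1)/2 = 45451


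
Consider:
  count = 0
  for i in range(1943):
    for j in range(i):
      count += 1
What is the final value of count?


For each i, the inner loop runs i times:
  i=0: inner runs 0 times
  i=1: inner runs 1 time
  i=2: inner runs 2 times
  i=3: inner runs 3 times
  i=4: inner runs 4 times
  i=5: inner runs 5 times
  i=6: inner runs 6 times
  i=7: inner runs 7 times
  ...
Total = 0 + 1 + 2 + ... + 1942 = 1943*(1943-1)/2 = 1886653


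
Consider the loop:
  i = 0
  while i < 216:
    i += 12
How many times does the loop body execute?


Starting at i = 0, each iteration adds 12.
Iterations until i >= 216:
  Iteration 1: i = 0 -> i = 12
  Iteration 2: i = 12 -> i = 24
  Iteration 3: i = 24 -> i = 36
  Iteration 4: i = 36 -> i = 48
  Iteration 5: i = 48 -> i = 60
  Iteration 6: i = 60 -> i = 72
  Iteration 7: i = 72 -> i = 84
  Iteration 8: i = 84 -> i = 96
  ... continuing ...
Total iterations = ceil(216/12) = 18


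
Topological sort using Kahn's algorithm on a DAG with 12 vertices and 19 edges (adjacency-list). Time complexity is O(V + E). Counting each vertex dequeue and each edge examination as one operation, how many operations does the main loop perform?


Kahn's algorithm:
  1. Compute in-degrees: O(V + E)
  2. Process queue: each vertex dequeued once (O(V))
     each edge examined once (O(E))
Total = V + E = 12 + 19 = 31


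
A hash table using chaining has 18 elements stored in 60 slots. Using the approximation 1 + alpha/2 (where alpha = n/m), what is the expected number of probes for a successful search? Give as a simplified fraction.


Load factor alpha = n/m = 18/60
Expected probes = 1 + alpha/2 = 1 + 18/(2*60)
= 1 + 18/120
= 120/120 + 18/120
= 138/120
Simplify: 23/20


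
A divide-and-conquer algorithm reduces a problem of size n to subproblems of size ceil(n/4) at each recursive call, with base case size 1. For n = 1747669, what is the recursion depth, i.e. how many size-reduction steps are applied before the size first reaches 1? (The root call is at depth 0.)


Each step divides the size by 4 (rounding up); after k steps the size is ceil(n/4^k), which equals 1 exactly when 4^k >= n.
So the depth is the smallest k with 4^k >= 1747669, i.e. ceil(log_4(1747669)).
4^10 = 1048576 < 1747669 <= 4194304 = 4^11
Recursion depth = 11


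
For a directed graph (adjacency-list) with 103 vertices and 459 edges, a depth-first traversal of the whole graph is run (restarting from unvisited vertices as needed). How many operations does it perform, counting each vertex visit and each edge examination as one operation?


A full DFS traversal visits each vertex once and examines each edge once.
V = 103
E = 459
Sum = 103 + 459 = 562


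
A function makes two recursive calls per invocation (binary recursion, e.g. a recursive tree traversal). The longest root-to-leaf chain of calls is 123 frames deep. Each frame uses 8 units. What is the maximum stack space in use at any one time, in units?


Binary recursion: the two calls run one after the other, so only one root-to-leaf chain of frames is on the stack at a time.
Maximum depth (longest chain) = 123 frames
Each frame = 8 units
Max stack space = 123 * 8 = 984


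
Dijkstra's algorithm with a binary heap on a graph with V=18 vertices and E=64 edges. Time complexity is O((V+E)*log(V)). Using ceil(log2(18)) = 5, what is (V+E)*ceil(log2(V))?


Dijkstra with a binary heap: each vertex is extracted once, each edge may relax once.
Each heap operation costs O(log V).
V + E = 18 + 64 = 82
ceil(log2(18)) = 5 (since 2^4 = 16 < 18 <= 32 = 2^5)
Total heap work = (V+E) * ceil(log2(V)) = 82 * 5 = 410


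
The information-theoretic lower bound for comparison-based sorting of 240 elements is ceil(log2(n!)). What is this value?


A binary decision tree of height h has at most 2^h leaves and needs at least n! of them, so h >= ceil(log2(n!)).
240! is far too large to multiply out, so use Stirling's series:
  ln(n!) ~ n ln n - n + (1/2) ln(2 pi n) + 1/(12n)  (error below 1/(360 n^3), negligible here)
  ln(240) = 5.4806389
  n ln n = 240 * 5.4806389 = 1315.3533
  (1/2) ln(2 pi * 240) = (1/2) ln(1507.9645) = 3.6593
  1/(12*240) = 0.0003
  ln(240!) ~ 1315.3533 - 240 + 3.6593 + 0.0003 = 1079.0129
Convert to base 2: log2(240!) = 1079.0129 / ln 2 = 1079.0129 / 0.69314718 = 1556.6866
ceil(1556.6866) = 1557


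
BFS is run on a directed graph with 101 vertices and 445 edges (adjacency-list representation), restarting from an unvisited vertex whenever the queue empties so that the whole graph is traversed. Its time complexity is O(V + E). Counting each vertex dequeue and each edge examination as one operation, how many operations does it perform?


A full BFS traversal dequeues each vertex exactly once and examines each directed edge exactly once.
V = 101 (vertex processing cost)
E = 445 (edge examination cost)
Total operations proportional to V + E = 101 + 445 = 546


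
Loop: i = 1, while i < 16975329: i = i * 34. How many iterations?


i multiplies by 34 each step:
i = 1 -> 34 -> 1156 -> 39304 -> 1336336 -> 45435424 (stop)
Iterations = ceil(log_34(16975329)) = 5


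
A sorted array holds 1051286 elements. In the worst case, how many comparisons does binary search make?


Halving sequence: 1051286 -> 525643 -> 262821 -> 131410 -> 65705 -> 32852 -> 16426 -> 8213 -> 4106 -> 2053 -> 1026 -> 513 -> 256 -> 128 -> 64 -> 32 -> 16 -> 8 -> 4 -> 2 -> 1
Number of halvings = 20
Max comparisons = 20 + 1 = 21


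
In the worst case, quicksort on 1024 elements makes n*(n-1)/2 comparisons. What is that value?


Sum of comparisons per partition:
1023 + 1022 + ... + 1 + 0
= 1024 * (1024 - 1) / 2
= 1024 * 1023 / 2
= 523776


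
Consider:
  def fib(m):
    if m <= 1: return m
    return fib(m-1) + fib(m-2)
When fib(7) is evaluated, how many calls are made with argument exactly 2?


Let N(m) = number of times fib(m) is called while evaluating fib(7).
N(7) = 1 (the initial call).
N(6) = 1 (only fib(7) calls it).
For 1 <= m <= 5: fib(m) is called by fib(m+1) and fib(m+2), so
  N(m) = N(m+1) + N(m+2).
fib(0) is called only by fib(2), so N(0) = N(2).
Walk down from m=7:
  N(7)=1, N(6)=1, N(5)=2, N(4)=3, N(3)=5, N(2)=8
N(2) = 8


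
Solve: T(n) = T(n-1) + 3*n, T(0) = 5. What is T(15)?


Expanding the recurrence:
T(15) = T(14) + 3*15
       = T(13) + 3*14 + 3*15
       ...
       = T(0) + 3*(1 + 2 + ... + 15)
       = 5 + 3 * 15*16/2
       = 5 + 3 * 120
       = 5 + 360 = 365


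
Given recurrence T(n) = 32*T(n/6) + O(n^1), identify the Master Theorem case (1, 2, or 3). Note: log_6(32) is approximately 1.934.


Master Theorem parameters: a=32, b=6, c=1
log_b(a) = 1.934
Compare b^c with a: 6^1 = 6 < 32, so c < log_b(a).
Comparing c=1 vs log_b(a)=1.934:
1 < 1.934 => Case 1
Result: T(n) = O(n^(log_6 32)) ~ O(n^1.934)
Master Theorem case = 1


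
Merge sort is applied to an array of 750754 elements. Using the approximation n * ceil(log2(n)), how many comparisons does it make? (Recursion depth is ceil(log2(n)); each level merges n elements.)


Merge sort divides the array into halves recursively.
Number of levels = ceil(log2(750754)) = 20
At each level, approximately n = 750754 comparisons are needed for merging.
Total comparisons ~ n * ceil(log2(n)) = 750754 * 20 = 15015080


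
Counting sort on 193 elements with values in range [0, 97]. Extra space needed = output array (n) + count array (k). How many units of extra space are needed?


Output array size: 193 (to store sorted result)
Count array size: 98 (one slot per possible value, range 0 to 97)
Total extra space = 193 + 98 = 291


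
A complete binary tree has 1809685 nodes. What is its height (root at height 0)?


In a complete binary tree, level k holds nodes 2^k .. 2^(k+1)-1 (1-indexed).
Height = floor(log2(n)) = floor(log2(1809685)) = 20
Check: 2^20 = 1048576 <= 1809685 < 2097152 = 2^21


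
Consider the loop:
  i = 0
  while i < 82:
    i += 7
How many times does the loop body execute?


Starting at i = 0, each iteration adds 7.
Iterations until i >= 82:
  Iteration 1: i = 0 -> i = 7
  Iteration 2: i = 7 -> i = 14
  Iteration 3: i = 14 -> i = 21
  Iteration 4: i = 21 -> i = 28
  Iteration 5: i = 28 -> i = 35
  Iteration 6: i = 35 -> i = 42
  Iteration 7: i = 42 -> i = 49
  Iteration 8: i = 49 -> i = 56
  ... continuing ...
Total iterations = ceil(82/7) = 12


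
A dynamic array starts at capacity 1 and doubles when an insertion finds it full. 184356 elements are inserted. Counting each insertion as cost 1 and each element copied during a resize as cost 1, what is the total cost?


n = 184356
Insertion costs: 184356
Resizes copy 1, 2, 4, ... up to the largest power of 2 that is <= n-1 = 184355, i.e. 131072.
Copy costs = 1 + 2 + 4 + 8 + 16 + 32 + 64 + 128 + 256 + 512 + 1024 + 2048 + 4096 + 8192 + 16384 + 32768 + 65536 + 131072 = 262143
Total = 184356 + 262143 = 446499


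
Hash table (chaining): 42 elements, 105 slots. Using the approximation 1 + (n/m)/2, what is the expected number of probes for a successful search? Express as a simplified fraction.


Computing expected probes:
alpha = 42/105
= 1 + alpha/2
= 1 + 42/(2*105)
= (2*105 + 42) / (2*105)
= 252/210 = 6/5


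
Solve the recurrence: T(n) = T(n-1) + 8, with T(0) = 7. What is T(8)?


Unrolling the recurrence:
T(8) = T(7) + 8
       = T(6) + 8 + 8
       = T(5) + 8*3
       ...
       = T(0) + 8*8
       = 7 + 64 = 71


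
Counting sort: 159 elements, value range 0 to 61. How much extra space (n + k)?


n = 159 (output array)
k = 62 (count array for 62 distinct values)
Extra space = 159 + 62 = 221


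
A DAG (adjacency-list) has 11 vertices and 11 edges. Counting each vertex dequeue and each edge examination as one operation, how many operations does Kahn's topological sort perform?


V = 11 (vertex processing)
E = 11 (edge processing)
V + E = 11 + 11 = 22


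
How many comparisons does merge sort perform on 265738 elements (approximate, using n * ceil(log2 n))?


Recursion depth: ceil(log2(265738)) = 19
Each recursion level merges n = 265738 elements
Total = 265738 * 19 = 5049022


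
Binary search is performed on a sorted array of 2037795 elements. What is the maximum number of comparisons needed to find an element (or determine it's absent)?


Binary search halves the search space each comparison:
  Step 1: search space = 2037795 -> 1018897
  Step 2: search space = 1018897 -> 509448
  Step 3: search space = 509448 -> 254724
  Step 4: search space = 254724 -> 127362
  Step 5: search space = 127362 -> 63681
  Step 6: search space = 63681 -> 31840
  Step 7: search space = 31840 -> 15920
  Step 8: search space = 15920 -> 7960
  Step 9: search space = 7960 -> 3980
  Step 10: search space = 3980 -> 1990
  Step 11: search space = 1990 -> 995
  Step 12: search space = 995 -> 497
  Step 13: search space = 497 -> 248
  Step 14: search space = 248 -> 124
  Step 15: search space = 124 -> 62
  Step 16: search space = 62 -> 31
  Step 17: search space = 31 -> 15
  Step 18: search space = 15 -> 7
  Step 19: search space = 7 -> 3
  Step 20: search space = 3 -> 1
  Step 21: search space = 1 (final check)
Maximum comparisons = floor(log2(2037795)) + 1 = 20 + 1 = 21


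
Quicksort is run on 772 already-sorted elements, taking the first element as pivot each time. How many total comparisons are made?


Sum of comparisons per partition:
771 + 770 + ... + 1 + 0
= 772 * (772 - 1) / 2
= 772 * 771 / 2
= 297606


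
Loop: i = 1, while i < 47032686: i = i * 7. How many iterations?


i multiplies by 7 each step:
i = 1 -> 7 -> 49 -> 343 -> 2401 -> 16807 -> 117649 -> 823543 -> 5764801 -> 40353607 -> 282475249 (stop)
Iterations = ceil(log_7(47032686)) = 10


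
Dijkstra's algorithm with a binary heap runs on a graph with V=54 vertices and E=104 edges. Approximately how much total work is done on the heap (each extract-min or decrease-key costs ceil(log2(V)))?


Dijkstra with a binary heap: each vertex is extracted once, each edge may relax once.
Each heap operation costs O(log V).
V + E = 54 + 104 = 158
ceil(log2(54)) = 6 (since 2^5 = 32 < 54 <= 64 = 2^6)
Total heap work = (V+E) * ceil(log2(V)) = 158 * 6 = 948


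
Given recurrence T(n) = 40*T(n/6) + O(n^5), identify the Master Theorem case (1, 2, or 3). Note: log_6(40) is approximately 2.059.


Master Theorem parameters: a=40, b=6, c=5
log_b(a) = 2.059
Compare b^c with a: 6^5 = 7776 > 40, so c > log_b(a).
Comparing c=5 vs log_b(a)=2.059:
5 > 2.059 => Case 3
Result: T(n) = O(n^5)
Master Theorem case = 3


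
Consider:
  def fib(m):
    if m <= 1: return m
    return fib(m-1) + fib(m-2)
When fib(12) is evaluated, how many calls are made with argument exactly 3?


Let N(m) = number of times fib(m) is called while evaluating fib(12).
N(12) = 1 (the initial call).
N(11) = 1 (only fib(12) calls it).
For 1 <= m <= 10: fib(m) is called by fib(m+1) and fib(m+2), so
  N(m) = N(m+1) + N(m+2).
fib(0) is called only by fib(2), so N(0) = N(2).
Walk down from m=12:
  N(12)=1, N(11)=1, N(10)=2, N(9)=3, N(8)=5, N(7)=8, N(6)=13, N(5)=21, N(4)=34, N(3)=55
N(3) = 55
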